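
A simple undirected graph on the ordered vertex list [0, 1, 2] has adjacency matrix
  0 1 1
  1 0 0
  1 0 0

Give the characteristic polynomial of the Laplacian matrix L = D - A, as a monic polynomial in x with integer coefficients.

x^3 - 4x^2 + 3x

With the vertex order [0, 1, 2], the degrees are [2, 1, 1], giving D = diag(2, 1, 1) and L = D - A. L has integer entries, so p(x) = det(xI - L) has integer coefficients. Expanding the determinant yields x^3 - 4x^2 + 3x. The constant term is 0 because L is singular (the all-ones vector lies in its kernel). By the matrix-tree theorem the graph has (1/3) * product of the nonzero eigenvalues = 1 spanning tree. The largest eigenvalue, 3, is at most the vertex count 3.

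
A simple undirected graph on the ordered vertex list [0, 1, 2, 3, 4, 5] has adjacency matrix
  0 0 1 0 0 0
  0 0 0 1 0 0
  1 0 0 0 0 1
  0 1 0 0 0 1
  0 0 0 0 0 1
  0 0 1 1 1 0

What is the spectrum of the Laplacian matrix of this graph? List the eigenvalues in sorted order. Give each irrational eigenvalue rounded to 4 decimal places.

[0, 0.3820, 0.6972, 2, 2.6180, 4.3028]

Reading degrees in the order [0, 1, 2, 3, 4, 5] gives [1, 1, 2, 2, 1, 3]; set D = diag(1, 1, 2, 2, 1, 3) and form L = D - A. The multiplicity of 0 as a Laplacian eigenvalue equals the number of connected components. The single zero eigenvalue shows the graph is connected. The eigenvalues sum to 10, which equals trace(L) = 2|E|. There is one zero in the spectrum, matching the 1 component.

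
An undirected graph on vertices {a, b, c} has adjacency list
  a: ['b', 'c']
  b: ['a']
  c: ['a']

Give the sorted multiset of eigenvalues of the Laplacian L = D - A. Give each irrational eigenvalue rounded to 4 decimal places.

[0, 1, 3]

With the vertex order [a, b, c], the degrees are [2, 1, 1], giving D = diag(2, 1, 1) and L = D - A. Since every row of L sums to 0, the all-ones vector is in the kernel and 0 is an eigenvalue. The single zero eigenvalue shows the graph is connected. The largest eigenvalue, 3, is at most the vertex count 3. There is one zero in the spectrum, matching the 1 component.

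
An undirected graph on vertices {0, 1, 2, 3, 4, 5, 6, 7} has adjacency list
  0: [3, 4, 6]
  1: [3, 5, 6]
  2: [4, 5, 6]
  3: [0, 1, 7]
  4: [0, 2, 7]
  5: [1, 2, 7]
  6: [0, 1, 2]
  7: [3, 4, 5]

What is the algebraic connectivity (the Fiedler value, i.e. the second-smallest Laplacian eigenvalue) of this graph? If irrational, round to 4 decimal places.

2

Each diagonal entry of L is the vertex degree and each off-diagonal entry is -1 where an edge is present, 0 otherwise; in the order [0, 1, 2, 3, 4, 5, 6, 7] the diagonal is [3, 3, 3, 3, 3, 3, 3, 3]. The sorted Laplacian eigenvalues are [0, 2, 2, 2, 4, 4, 4, 6]; the algebraic connectivity is the second entry, 2. There is one zero in the spectrum, matching the 1 component.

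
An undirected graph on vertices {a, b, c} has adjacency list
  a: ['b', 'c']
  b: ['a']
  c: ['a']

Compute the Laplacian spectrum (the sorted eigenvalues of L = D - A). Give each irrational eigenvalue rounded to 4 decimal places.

[0, 1, 3]

Reading degrees in the order [a, b, c] gives [2, 1, 1]; set D = diag(2, 1, 1) and form L = D - A. The multiplicity of 0 as a Laplacian eigenvalue equals the number of connected components. By the matrix-tree theorem the graph has (1/3) * product of the nonzero eigenvalues = 1 spanning tree. The largest eigenvalue, 3, is at most the vertex count 3.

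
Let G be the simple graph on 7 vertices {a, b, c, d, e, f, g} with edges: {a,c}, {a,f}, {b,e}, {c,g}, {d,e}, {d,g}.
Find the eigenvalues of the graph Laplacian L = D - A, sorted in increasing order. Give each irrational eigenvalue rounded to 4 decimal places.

With the vertex order [a, b, c, d, e, f, g], the degrees are [2, 1, 2, 2, 2, 1, 2], giving D = diag(2, 1, 2, 2, 2, 1, 2) and L = D - A. L is symmetric positive semidefinite, so every eigenvalue is real and nonnegative.

[0, 0.1981, 0.7530, 1.5550, 2.4450, 3.2470, 3.8019]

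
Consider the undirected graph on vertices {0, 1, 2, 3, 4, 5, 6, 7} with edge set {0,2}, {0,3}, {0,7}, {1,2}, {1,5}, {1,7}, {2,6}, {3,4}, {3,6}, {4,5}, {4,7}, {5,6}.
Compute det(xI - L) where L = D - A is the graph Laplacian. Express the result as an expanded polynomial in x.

Reading degrees in the order [0, 1, 2, 3, 4, 5, 6, 7] gives [3, 3, 3, 3, 3, 3, 3, 3]; set D = diag(3, 3, 3, 3, 3, 3, 3, 3) and form L = D - A. The eigenvalues of L are [0, 2, 2, 2, 4, 4, 4, 6]; the characteristic polynomial is the product of (x - lambda_i), which multiplies out to x^8 - 24x^7 + 240x^6 - 1296x^5 + 4080x^4 - 7488x^3 + 7424x^2 - 3072x. The constant term is 0 because L is singular (the all-ones vector lies in its kernel). The eigenvalues sum to 24, which equals trace(L) = 2|E|. The largest eigenvalue, 6, is at most the vertex count 8.

x^8 - 24x^7 + 240x^6 - 1296x^5 + 4080x^4 - 7488x^3 + 7424x^2 - 3072x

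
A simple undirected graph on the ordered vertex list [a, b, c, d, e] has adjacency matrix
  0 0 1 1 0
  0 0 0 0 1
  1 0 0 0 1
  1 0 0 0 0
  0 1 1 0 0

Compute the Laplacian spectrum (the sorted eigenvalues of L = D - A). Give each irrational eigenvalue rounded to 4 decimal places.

[0, 0.3820, 1.3820, 2.6180, 3.6180]

With the vertex order [a, b, c, d, e], the degrees are [2, 1, 2, 1, 2], giving D = diag(2, 1, 2, 1, 2) and L = D - A. Since every row of L sums to 0, the all-ones vector is in the kernel and 0 is an eigenvalue. There is one zero in the spectrum, matching the 1 component.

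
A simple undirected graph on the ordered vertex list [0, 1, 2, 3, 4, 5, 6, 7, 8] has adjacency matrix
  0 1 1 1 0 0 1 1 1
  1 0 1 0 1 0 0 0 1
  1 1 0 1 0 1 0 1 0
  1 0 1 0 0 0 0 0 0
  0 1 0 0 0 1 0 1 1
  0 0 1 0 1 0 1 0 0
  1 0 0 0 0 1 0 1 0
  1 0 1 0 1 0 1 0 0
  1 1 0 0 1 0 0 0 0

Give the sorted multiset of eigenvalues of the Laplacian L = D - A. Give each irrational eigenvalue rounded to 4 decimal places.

[0, 1.7004, 1.9812, 3.1352, 3.8054, 4.2825, 4.9702, 6.8730, 7.2520]

Reading degrees in the order [0, 1, 2, 3, 4, 5, 6, 7, 8] gives [6, 4, 5, 2, 4, 3, 3, 4, 3]; set D = diag(6, 4, 5, 2, 4, 3, 3, 4, 3) and form L = D - A. Diagonalising L (or applying a numerical eigensolver to the 9x9 matrix) gives the spectrum above. The single zero eigenvalue shows the graph is connected.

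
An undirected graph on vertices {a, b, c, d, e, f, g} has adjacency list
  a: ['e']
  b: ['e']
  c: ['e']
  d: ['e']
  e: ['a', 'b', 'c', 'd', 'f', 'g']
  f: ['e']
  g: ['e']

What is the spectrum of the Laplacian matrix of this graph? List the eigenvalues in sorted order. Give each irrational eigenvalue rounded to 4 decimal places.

[0, 1, 1, 1, 1, 1, 7]

Each diagonal entry of L is the vertex degree and each off-diagonal entry is -1 where an edge is present, 0 otherwise; in the order [a, b, c, d, e, f, g] the diagonal is [1, 1, 1, 1, 6, 1, 1]. Since every row of L sums to 0, the all-ones vector is in the kernel and 0 is an eigenvalue. The single zero eigenvalue shows the graph is connected. The eigenvalues sum to 12, which equals trace(L) = 2|E|. The largest eigenvalue, 7, is at most the vertex count 7.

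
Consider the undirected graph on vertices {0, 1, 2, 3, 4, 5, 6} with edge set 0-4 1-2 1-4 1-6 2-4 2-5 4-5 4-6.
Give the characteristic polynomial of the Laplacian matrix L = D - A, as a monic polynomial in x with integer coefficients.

With the vertex order [0, 1, 2, 3, 4, 5, 6], the degrees are [1, 3, 3, 0, 5, 2, 2], giving D = diag(1, 3, 3, 0, 5, 2, 2) and L = D - A. Computing det(xI - L) by cofactor expansion (or equivalently via sum-over-permutations) gives x^7 - 16x^6 + 94x^5 - 250x^4 + 297x^3 - 126x^2. Since p(0) = det(-L) = 0, x divides p(x). The largest eigenvalue, 6, is at most the vertex count 7. The eigenvalues sum to 16, which equals trace(L) = 2|E|.

x^7 - 16x^6 + 94x^5 - 250x^4 + 297x^3 - 126x^2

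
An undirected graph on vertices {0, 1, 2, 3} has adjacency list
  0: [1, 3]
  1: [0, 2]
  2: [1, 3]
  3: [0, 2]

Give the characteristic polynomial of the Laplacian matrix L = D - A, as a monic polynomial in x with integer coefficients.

x^4 - 8x^3 + 20x^2 - 16x

Reading degrees in the order [0, 1, 2, 3] gives [2, 2, 2, 2]; set D = diag(2, 2, 2, 2) and form L = D - A. Computing det(xI - L) by cofactor expansion (or equivalently via sum-over-permutations) gives x^4 - 8x^3 + 20x^2 - 16x. The constant term is 0 because L is singular (the all-ones vector lies in its kernel). By the matrix-tree theorem the graph has (1/4) * product of the nonzero eigenvalues = 4 spanning trees.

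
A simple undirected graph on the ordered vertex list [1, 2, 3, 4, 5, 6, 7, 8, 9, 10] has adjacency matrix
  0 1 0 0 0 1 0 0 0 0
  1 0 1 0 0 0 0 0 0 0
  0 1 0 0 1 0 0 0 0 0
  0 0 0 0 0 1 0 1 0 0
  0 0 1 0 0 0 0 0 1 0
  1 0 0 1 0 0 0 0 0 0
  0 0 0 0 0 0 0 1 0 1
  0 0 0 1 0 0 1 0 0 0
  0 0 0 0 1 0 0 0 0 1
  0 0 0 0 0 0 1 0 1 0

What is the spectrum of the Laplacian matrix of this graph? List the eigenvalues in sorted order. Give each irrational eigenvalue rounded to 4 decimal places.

With the vertex order [1, 2, 3, 4, 5, 6, 7, 8, 9, 10], the degrees are [2, 2, 2, 2, 2, 2, 2, 2, 2, 2], giving D = diag(2, 2, 2, 2, 2, 2, 2, 2, 2, 2) and L = D - A. L is symmetric positive semidefinite, so every eigenvalue is real and nonnegative. The single zero eigenvalue shows the graph is connected. There is one zero in the spectrum, matching the 1 component.

[0, 0.3820, 0.3820, 1.3820, 1.3820, 2.6180, 2.6180, 3.6180, 3.6180, 4]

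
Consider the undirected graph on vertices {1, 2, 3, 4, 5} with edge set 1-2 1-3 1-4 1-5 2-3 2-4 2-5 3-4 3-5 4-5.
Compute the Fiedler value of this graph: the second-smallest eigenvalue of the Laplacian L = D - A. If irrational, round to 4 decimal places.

Each diagonal entry of L is the vertex degree and each off-diagonal entry is -1 where an edge is present, 0 otherwise; in the order [1, 2, 3, 4, 5] the diagonal is [4, 4, 4, 4, 4]. The sorted Laplacian eigenvalues are [0, 5, 5, 5, 5]; the algebraic connectivity is the second entry, 5. There is one zero in the spectrum, matching the 1 component.

5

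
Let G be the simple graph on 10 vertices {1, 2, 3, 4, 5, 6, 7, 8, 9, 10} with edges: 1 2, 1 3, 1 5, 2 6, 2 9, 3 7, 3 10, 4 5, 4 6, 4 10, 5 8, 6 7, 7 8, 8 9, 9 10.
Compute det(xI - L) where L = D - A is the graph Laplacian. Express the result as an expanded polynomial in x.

With the vertex order [1, 2, 3, 4, 5, 6, 7, 8, 9, 10], the degrees are [3, 3, 3, 3, 3, 3, 3, 3, 3, 3], giving D = diag(3, 3, 3, 3, 3, 3, 3, 3, 3, 3) and L = D - A. The eigenvalues of L are [0, 2, 2, 2, 2, 2, 5, 5, 5, 5]; the characteristic polynomial is the product of (x - lambda_i), which multiplies out to x^10 - 30x^9 + 390x^8 - 2880x^7 + 13305x^6 - 39882x^5 + 77640x^4 - 94800x^3 + 66000x^2 - 20000x. The constant term is 0 because L is singular (the all-ones vector lies in its kernel). The eigenvalues sum to 30, which equals trace(L) = 2|E|.

x^10 - 30x^9 + 390x^8 - 2880x^7 + 13305x^6 - 39882x^5 + 77640x^4 - 94800x^3 + 66000x^2 - 20000x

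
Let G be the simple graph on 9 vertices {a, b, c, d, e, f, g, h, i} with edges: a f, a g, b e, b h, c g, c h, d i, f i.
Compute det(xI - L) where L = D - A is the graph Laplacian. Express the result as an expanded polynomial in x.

x^9 - 16x^8 + 105x^7 - 364x^6 + 715x^5 - 792x^4 + 462x^3 - 120x^2 + 9x

Reading degrees in the order [a, b, c, d, e, f, g, h, i] gives [2, 2, 2, 1, 1, 2, 2, 2, 2]; set D = diag(2, 2, 2, 1, 1, 2, 2, 2, 2) and form L = D - A. Computing det(xI - L) by cofactor expansion (or equivalently via sum-over-permutations) gives x^9 - 16x^8 + 105x^7 - 364x^6 + 715x^5 - 792x^4 + 462x^3 - 120x^2 + 9x. The coefficient of x^8 equals -trace(L) = -16, matching the sum of degrees. The eigenvalues sum to 16, which equals trace(L) = 2|E|. The largest eigenvalue, 3.8794, is at most the vertex count 9.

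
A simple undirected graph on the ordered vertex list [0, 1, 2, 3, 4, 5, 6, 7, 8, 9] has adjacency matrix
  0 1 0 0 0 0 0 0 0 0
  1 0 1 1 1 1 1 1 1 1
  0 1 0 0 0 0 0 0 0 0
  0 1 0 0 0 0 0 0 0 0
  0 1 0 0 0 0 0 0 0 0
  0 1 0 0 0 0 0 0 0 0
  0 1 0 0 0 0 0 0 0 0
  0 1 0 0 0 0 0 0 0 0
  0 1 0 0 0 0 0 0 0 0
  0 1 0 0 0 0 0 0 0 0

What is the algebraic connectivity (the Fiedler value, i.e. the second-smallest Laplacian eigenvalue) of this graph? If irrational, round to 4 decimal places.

Reading degrees in the order [0, 1, 2, 3, 4, 5, 6, 7, 8, 9] gives [1, 9, 1, 1, 1, 1, 1, 1, 1, 1]; set D = diag(1, 9, 1, 1, 1, 1, 1, 1, 1, 1) and form L = D - A. Computing the eigenvalues of L and sorting gives [0, 1, 1, 1, 1, 1, 1, 1, 1, 10]. The Fiedler value lambda_2 = 1 is strictly positive, so the graph is connected.

1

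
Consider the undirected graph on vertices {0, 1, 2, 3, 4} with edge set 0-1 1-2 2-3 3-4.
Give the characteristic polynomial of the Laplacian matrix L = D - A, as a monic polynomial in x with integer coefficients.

Reading degrees in the order [0, 1, 2, 3, 4] gives [1, 2, 2, 2, 1]; set D = diag(1, 2, 2, 2, 1) and form L = D - A. Computing det(xI - L) by cofactor expansion (or equivalently via sum-over-permutations) gives x^5 - 8x^4 + 21x^3 - 20x^2 + 5x. Since p(0) = det(-L) = 0, x divides p(x). By the matrix-tree theorem the graph has (1/5) * product of the nonzero eigenvalues = 1 spanning tree. The eigenvalues sum to 8, which equals trace(L) = 2|E|.

x^5 - 8x^4 + 21x^3 - 20x^2 + 5x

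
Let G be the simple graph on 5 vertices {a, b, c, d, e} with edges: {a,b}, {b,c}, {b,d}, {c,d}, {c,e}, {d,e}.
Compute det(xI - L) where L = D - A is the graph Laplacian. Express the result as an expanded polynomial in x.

x^5 - 12x^4 + 50x^3 - 82x^2 + 40x

Reading degrees in the order [a, b, c, d, e] gives [1, 3, 3, 3, 2]; set D = diag(1, 3, 3, 3, 2) and form L = D - A. Computing det(xI - L) by cofactor expansion (or equivalently via sum-over-permutations) gives x^5 - 12x^4 + 50x^3 - 82x^2 + 40x. The constant term is 0 because L is singular (the all-ones vector lies in its kernel). The eigenvalues sum to 12, which equals trace(L) = 2|E|. By the matrix-tree theorem the graph has (1/5) * product of the nonzero eigenvalues = 8 spanning trees.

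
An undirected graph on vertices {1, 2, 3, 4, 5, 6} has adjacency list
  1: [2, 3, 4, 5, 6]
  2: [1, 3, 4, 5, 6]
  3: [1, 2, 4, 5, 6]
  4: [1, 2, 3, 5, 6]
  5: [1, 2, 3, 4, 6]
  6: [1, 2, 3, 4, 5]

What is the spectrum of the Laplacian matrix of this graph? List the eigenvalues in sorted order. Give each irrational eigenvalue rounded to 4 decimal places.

[0, 6, 6, 6, 6, 6]

With the vertex order [1, 2, 3, 4, 5, 6], the degrees are [5, 5, 5, 5, 5, 5], giving D = diag(5, 5, 5, 5, 5, 5) and L = D - A. Since every row of L sums to 0, the all-ones vector is in the kernel and 0 is an eigenvalue. The single zero eigenvalue shows the graph is connected. There is one zero in the spectrum, matching the 1 component.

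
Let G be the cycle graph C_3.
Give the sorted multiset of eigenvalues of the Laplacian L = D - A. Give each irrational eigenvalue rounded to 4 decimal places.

[0, 3, 3]

The graph has 3 vertices and degree multiset [2, 2, 2]; D is the diagonal matrix of degrees and L = D - A. Diagonalising L (or applying a numerical eigensolver to the 3x3 matrix) gives the spectrum above. There is one zero in the spectrum, matching the 1 component.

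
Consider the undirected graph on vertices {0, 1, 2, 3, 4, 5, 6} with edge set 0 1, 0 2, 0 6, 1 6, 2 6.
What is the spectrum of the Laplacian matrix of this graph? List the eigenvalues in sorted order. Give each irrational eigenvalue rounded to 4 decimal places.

[0, 0, 0, 0, 2, 4, 4]

Reading degrees in the order [0, 1, 2, 3, 4, 5, 6] gives [3, 2, 2, 0, 0, 0, 3]; set D = diag(3, 2, 2, 0, 0, 0, 3) and form L = D - A. Since every row of L sums to 0, the all-ones vector is in the kernel and 0 is an eigenvalue. The 4 zero eigenvalues correspond to the 4 connected components. The eigenvalues sum to 10, which equals trace(L) = 2|E|.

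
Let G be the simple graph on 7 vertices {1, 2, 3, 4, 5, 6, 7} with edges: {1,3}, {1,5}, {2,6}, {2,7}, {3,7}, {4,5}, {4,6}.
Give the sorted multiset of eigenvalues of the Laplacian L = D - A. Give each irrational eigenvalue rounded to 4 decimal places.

[0, 0.7530, 0.7530, 2.4450, 2.4450, 3.8019, 3.8019]

Reading degrees in the order [1, 2, 3, 4, 5, 6, 7] gives [2, 2, 2, 2, 2, 2, 2]; set D = diag(2, 2, 2, 2, 2, 2, 2) and form L = D - A. Since every row of L sums to 0, the all-ones vector is in the kernel and 0 is an eigenvalue. The single zero eigenvalue shows the graph is connected. There is one zero in the spectrum, matching the 1 component.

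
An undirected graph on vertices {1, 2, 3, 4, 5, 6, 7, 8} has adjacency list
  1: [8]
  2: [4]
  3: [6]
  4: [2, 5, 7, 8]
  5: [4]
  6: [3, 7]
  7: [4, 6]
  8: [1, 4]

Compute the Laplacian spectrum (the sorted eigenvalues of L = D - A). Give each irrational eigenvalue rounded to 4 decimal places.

Reading degrees in the order [1, 2, 3, 4, 5, 6, 7, 8] gives [1, 1, 1, 4, 1, 2, 2, 2]; set D = diag(1, 1, 1, 4, 1, 2, 2, 2) and form L = D - A. Diagonalising L (or applying a numerical eigensolver to the 8x8 matrix) gives the spectrum above. The single zero eigenvalue shows the graph is connected. By the matrix-tree theorem the graph has (1/8) * product of the nonzero eigenvalues = 1 spanning tree. The largest eigenvalue, 5.1732, is at most the vertex count 8.

[0, 0.2538, 0.5472, 1, 1.4689, 2.4066, 3.1504, 5.1732]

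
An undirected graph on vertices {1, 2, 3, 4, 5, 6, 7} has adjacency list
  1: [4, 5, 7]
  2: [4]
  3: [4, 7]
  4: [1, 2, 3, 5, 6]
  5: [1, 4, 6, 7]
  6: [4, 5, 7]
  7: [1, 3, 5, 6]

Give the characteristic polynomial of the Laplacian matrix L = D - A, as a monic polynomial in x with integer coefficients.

x^7 - 22x^6 + 191x^5 - 830x^4 + 1880x^3 - 2068x^2 + 840x

With the vertex order [1, 2, 3, 4, 5, 6, 7], the degrees are [3, 1, 2, 5, 4, 3, 4], giving D = diag(3, 1, 2, 5, 4, 3, 4) and L = D - A. L has integer entries, so p(x) = det(xI - L) has integer coefficients. Expanding the determinant yields x^7 - 22x^6 + 191x^5 - 830x^4 + 1880x^3 - 2068x^2 + 840x. Since p(0) = det(-L) = 0, x divides p(x). By the matrix-tree theorem the graph has (1/7) * product of the nonzero eigenvalues = 120 spanning trees.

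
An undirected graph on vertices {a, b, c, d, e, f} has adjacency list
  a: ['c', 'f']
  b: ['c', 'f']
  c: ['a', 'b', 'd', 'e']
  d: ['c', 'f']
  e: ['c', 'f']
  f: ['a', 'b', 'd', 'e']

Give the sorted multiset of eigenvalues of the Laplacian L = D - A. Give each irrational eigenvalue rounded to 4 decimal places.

[0, 2, 2, 2, 4, 6]

Each diagonal entry of L is the vertex degree and each off-diagonal entry is -1 where an edge is present, 0 otherwise; in the order [a, b, c, d, e, f] the diagonal is [2, 2, 4, 2, 2, 4]. Diagonalising L (or applying a numerical eigensolver to the 6x6 matrix) gives the spectrum above. By the matrix-tree theorem the graph has (1/6) * product of the nonzero eigenvalues = 32 spanning trees.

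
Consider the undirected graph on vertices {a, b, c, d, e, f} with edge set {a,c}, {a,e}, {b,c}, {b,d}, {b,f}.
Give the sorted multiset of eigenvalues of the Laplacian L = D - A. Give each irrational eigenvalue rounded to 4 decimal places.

[0, 0.3249, 1, 1.4608, 3, 4.2143]

Reading degrees in the order [a, b, c, d, e, f] gives [2, 3, 2, 1, 1, 1]; set D = diag(2, 3, 2, 1, 1, 1) and form L = D - A. L is symmetric positive semidefinite, so every eigenvalue is real and nonnegative. The single zero eigenvalue shows the graph is connected. By the matrix-tree theorem the graph has (1/6) * product of the nonzero eigenvalues = 1 spanning tree. The eigenvalues sum to 10, which equals trace(L) = 2|E|.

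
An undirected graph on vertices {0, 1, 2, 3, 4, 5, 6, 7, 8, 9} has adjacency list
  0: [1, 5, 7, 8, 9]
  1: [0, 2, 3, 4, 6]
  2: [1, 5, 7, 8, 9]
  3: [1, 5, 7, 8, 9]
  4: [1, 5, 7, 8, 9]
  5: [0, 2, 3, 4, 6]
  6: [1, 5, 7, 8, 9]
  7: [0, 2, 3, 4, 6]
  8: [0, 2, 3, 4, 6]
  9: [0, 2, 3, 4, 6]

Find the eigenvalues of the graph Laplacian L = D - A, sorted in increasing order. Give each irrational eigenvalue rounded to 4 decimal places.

Each diagonal entry of L is the vertex degree and each off-diagonal entry is -1 where an edge is present, 0 otherwise; in the order [0, 1, 2, 3, 4, 5, 6, 7, 8, 9] the diagonal is [5, 5, 5, 5, 5, 5, 5, 5, 5, 5]. L is symmetric positive semidefinite, so every eigenvalue is real and nonnegative. The single zero eigenvalue shows the graph is connected. By the matrix-tree theorem the graph has (1/10) * product of the nonzero eigenvalues = 390625 spanning trees. The eigenvalues sum to 50, which equals trace(L) = 2|E|.

[0, 5, 5, 5, 5, 5, 5, 5, 5, 10]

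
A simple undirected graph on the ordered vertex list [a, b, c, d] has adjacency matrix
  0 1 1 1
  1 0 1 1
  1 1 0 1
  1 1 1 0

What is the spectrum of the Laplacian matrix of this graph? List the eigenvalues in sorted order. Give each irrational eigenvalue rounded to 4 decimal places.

Reading degrees in the order [a, b, c, d] gives [3, 3, 3, 3]; set D = diag(3, 3, 3, 3) and form L = D - A. Diagonalising L (or applying a numerical eigensolver to the 4x4 matrix) gives the spectrum above. The single zero eigenvalue shows the graph is connected. There is one zero in the spectrum, matching the 1 component.

[0, 4, 4, 4]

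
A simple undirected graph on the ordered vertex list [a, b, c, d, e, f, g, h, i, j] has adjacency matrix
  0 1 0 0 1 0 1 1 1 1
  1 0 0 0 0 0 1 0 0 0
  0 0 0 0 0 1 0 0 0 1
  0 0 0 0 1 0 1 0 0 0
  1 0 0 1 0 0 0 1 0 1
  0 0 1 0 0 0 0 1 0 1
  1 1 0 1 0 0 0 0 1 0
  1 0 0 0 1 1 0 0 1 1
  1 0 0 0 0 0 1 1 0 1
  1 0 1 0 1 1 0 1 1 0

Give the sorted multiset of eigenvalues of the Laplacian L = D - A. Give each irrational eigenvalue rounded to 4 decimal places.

Each diagonal entry of L is the vertex degree and each off-diagonal entry is -1 where an edge is present, 0 otherwise; in the order [a, b, c, d, e, f, g, h, i, j] the diagonal is [6, 2, 2, 2, 4, 3, 4, 5, 4, 6]. L is symmetric positive semidefinite, so every eigenvalue is real and nonnegative. The single zero eigenvalue shows the graph is connected. The eigenvalues sum to 38, which equals trace(L) = 2|E|.

[0, 0.9766, 1.7178, 2.3333, 3.4345, 3.7377, 5.2811, 6.2656, 6.8450, 7.4083]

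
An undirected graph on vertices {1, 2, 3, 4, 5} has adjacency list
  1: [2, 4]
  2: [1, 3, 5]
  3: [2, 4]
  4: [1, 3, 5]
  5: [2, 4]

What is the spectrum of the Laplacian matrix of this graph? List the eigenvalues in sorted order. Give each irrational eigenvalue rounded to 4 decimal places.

[0, 2, 2, 3, 5]

With the vertex order [1, 2, 3, 4, 5], the degrees are [2, 3, 2, 3, 2], giving D = diag(2, 3, 2, 3, 2) and L = D - A. Since every row of L sums to 0, the all-ones vector is in the kernel and 0 is an eigenvalue. The single zero eigenvalue shows the graph is connected. By the matrix-tree theorem the graph has (1/5) * product of the nonzero eigenvalues = 12 spanning trees.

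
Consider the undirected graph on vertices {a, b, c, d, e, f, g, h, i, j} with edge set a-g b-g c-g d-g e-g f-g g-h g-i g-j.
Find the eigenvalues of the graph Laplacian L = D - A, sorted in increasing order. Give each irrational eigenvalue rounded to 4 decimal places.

Each diagonal entry of L is the vertex degree and each off-diagonal entry is -1 where an edge is present, 0 otherwise; in the order [a, b, c, d, e, f, g, h, i, j] the diagonal is [1, 1, 1, 1, 1, 1, 9, 1, 1, 1]. Since every row of L sums to 0, the all-ones vector is in the kernel and 0 is an eigenvalue. The single zero eigenvalue shows the graph is connected.

[0, 1, 1, 1, 1, 1, 1, 1, 1, 10]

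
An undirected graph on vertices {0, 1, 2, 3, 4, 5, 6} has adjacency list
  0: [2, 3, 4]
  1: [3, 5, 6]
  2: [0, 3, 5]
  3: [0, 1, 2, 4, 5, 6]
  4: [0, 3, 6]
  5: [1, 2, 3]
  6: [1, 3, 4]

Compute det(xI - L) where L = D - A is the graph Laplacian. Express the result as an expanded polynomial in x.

x^7 - 24x^6 + 231x^5 - 1140x^4 + 3036x^3 - 4128x^2 + 2240x

Each diagonal entry of L is the vertex degree and each off-diagonal entry is -1 where an edge is present, 0 otherwise; in the order [0, 1, 2, 3, 4, 5, 6] the diagonal is [3, 3, 3, 6, 3, 3, 3]. L has integer entries, so p(x) = det(xI - L) has integer coefficients. Expanding the determinant yields x^7 - 24x^6 + 231x^5 - 1140x^4 + 3036x^3 - 4128x^2 + 2240x. Since p(0) = det(-L) = 0, x divides p(x). The eigenvalues sum to 24, which equals trace(L) = 2|E|.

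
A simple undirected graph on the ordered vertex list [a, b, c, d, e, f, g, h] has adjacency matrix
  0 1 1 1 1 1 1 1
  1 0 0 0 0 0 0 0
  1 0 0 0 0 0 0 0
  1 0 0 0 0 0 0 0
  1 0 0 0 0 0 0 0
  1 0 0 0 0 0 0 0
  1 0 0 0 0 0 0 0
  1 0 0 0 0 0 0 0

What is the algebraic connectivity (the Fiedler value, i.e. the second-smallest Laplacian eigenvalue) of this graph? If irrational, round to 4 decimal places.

Each diagonal entry of L is the vertex degree and each off-diagonal entry is -1 where an edge is present, 0 otherwise; in the order [a, b, c, d, e, f, g, h] the diagonal is [7, 1, 1, 1, 1, 1, 1, 1]. The smallest Laplacian eigenvalue is always 0. The next one, lambda_2 = 1, measures how hard the graph is to disconnect: larger values mean better connectivity. The largest eigenvalue, 8, is at most the vertex count 8. There is one zero in the spectrum, matching the 1 component.

1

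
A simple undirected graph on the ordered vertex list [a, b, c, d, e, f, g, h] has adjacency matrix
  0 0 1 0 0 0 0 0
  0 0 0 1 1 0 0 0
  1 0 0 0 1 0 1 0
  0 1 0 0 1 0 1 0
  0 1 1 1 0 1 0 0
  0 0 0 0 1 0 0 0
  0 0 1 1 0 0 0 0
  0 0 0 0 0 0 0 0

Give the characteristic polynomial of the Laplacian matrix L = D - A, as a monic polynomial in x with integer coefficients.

With the vertex order [a, b, c, d, e, f, g, h], the degrees are [1, 2, 3, 3, 4, 1, 2, 0], giving D = diag(1, 2, 3, 3, 4, 1, 2, 0) and L = D - A. L has integer entries, so p(x) = det(xI - L) has integer coefficients. Expanding the determinant yields x^8 - 16x^7 + 98x^6 - 290x^5 + 430x^4 - 300x^3 + 77x^2. Since p(0) = det(-L) = 0, x divides p(x). The eigenvalues sum to 16, which equals trace(L) = 2|E|.

x^8 - 16x^7 + 98x^6 - 290x^5 + 430x^4 - 300x^3 + 77x^2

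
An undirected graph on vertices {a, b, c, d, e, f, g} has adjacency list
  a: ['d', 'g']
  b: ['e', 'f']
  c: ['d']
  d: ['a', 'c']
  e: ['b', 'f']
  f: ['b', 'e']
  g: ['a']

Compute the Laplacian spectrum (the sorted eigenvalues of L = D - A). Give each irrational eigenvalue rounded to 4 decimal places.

[0, 0, 0.5858, 2, 3, 3, 3.4142]

With the vertex order [a, b, c, d, e, f, g], the degrees are [2, 2, 1, 2, 2, 2, 1], giving D = diag(2, 2, 1, 2, 2, 2, 1) and L = D - A. Since every row of L sums to 0, the all-ones vector is in the kernel and 0 is an eigenvalue. The 2 zero eigenvalues correspond to the 2 connected components. The eigenvalues sum to 12, which equals trace(L) = 2|E|.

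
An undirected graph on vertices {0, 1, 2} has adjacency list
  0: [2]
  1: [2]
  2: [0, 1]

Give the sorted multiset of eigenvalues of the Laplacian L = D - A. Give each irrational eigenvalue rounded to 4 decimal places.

[0, 1, 3]

Reading degrees in the order [0, 1, 2] gives [1, 1, 2]; set D = diag(1, 1, 2) and form L = D - A. Diagonalising L (or applying a numerical eigensolver to the 3x3 matrix) gives the spectrum above. The largest eigenvalue, 3, is at most the vertex count 3.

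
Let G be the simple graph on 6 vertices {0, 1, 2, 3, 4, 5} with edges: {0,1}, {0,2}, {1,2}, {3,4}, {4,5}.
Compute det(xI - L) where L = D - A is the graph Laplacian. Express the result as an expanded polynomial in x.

x^6 - 10x^5 + 36x^4 - 54x^3 + 27x^2

With the vertex order [0, 1, 2, 3, 4, 5], the degrees are [2, 2, 2, 1, 2, 1], giving D = diag(2, 2, 2, 1, 2, 1) and L = D - A. The eigenvalues of L are [0, 0, 1, 3, 3, 3]; the characteristic polynomial is the product of (x - lambda_i), which multiplies out to x^6 - 10x^5 + 36x^4 - 54x^3 + 27x^2. Since p(0) = det(-L) = 0, x divides p(x). The largest eigenvalue, 3, is at most the vertex count 6.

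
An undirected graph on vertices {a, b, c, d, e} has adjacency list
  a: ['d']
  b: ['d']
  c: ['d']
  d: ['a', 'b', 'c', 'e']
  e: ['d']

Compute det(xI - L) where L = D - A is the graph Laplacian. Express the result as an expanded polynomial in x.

Reading degrees in the order [a, b, c, d, e] gives [1, 1, 1, 4, 1]; set D = diag(1, 1, 1, 4, 1) and form L = D - A. Computing det(xI - L) by cofactor expansion (or equivalently via sum-over-permutations) gives x^5 - 8x^4 + 18x^3 - 16x^2 + 5x. The coefficient of x^4 equals -trace(L) = -8, matching the sum of degrees. There is one zero in the spectrum, matching the 1 component. The largest eigenvalue, 5, is at most the vertex count 5.

x^5 - 8x^4 + 18x^3 - 16x^2 + 5x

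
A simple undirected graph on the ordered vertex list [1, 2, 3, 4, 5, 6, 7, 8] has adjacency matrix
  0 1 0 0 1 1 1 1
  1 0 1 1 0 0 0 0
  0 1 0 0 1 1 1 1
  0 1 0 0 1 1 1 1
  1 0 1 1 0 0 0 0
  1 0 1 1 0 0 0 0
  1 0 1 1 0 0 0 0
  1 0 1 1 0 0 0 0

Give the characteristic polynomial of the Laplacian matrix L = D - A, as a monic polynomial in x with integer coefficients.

With the vertex order [1, 2, 3, 4, 5, 6, 7, 8], the degrees are [5, 3, 5, 5, 3, 3, 3, 3], giving D = diag(5, 3, 5, 5, 3, 3, 3, 3) and L = D - A. L has integer entries, so p(x) = det(xI - L) has integer coefficients. Expanding the determinant yields x^8 - 30x^7 + 375x^6 - 2540x^5 + 10095x^4 - 23598x^3 + 30105x^2 - 16200x. Since p(0) = det(-L) = 0, x divides p(x). There is one zero in the spectrum, matching the 1 component. The eigenvalues sum to 30, which equals trace(L) = 2|E|.

x^8 - 30x^7 + 375x^6 - 2540x^5 + 10095x^4 - 23598x^3 + 30105x^2 - 16200x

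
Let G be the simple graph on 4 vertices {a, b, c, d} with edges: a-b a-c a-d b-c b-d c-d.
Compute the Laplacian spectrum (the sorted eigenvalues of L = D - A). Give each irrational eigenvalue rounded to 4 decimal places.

Each diagonal entry of L is the vertex degree and each off-diagonal entry is -1 where an edge is present, 0 otherwise; in the order [a, b, c, d] the diagonal is [3, 3, 3, 3]. Diagonalising L (or applying a numerical eigensolver to the 4x4 matrix) gives the spectrum above. The single zero eigenvalue shows the graph is connected.

[0, 4, 4, 4]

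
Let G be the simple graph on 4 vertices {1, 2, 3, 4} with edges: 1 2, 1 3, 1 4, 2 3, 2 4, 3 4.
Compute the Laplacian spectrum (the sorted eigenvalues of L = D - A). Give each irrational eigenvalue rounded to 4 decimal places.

With the vertex order [1, 2, 3, 4], the degrees are [3, 3, 3, 3], giving D = diag(3, 3, 3, 3) and L = D - A. The multiplicity of 0 as a Laplacian eigenvalue equals the number of connected components. The single zero eigenvalue shows the graph is connected.

[0, 4, 4, 4]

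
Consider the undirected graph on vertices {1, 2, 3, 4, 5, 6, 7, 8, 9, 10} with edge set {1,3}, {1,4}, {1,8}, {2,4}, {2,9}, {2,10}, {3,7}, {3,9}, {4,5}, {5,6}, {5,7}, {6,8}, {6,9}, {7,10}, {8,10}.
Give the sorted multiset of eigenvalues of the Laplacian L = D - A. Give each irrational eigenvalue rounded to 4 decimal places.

[0, 2, 2, 2, 2, 2, 5, 5, 5, 5]

Each diagonal entry of L is the vertex degree and each off-diagonal entry is -1 where an edge is present, 0 otherwise; in the order [1, 2, 3, 4, 5, 6, 7, 8, 9, 10] the diagonal is [3, 3, 3, 3, 3, 3, 3, 3, 3, 3]. Since every row of L sums to 0, the all-ones vector is in the kernel and 0 is an eigenvalue. The single zero eigenvalue shows the graph is connected. The eigenvalues sum to 30, which equals trace(L) = 2|E|. By the matrix-tree theorem the graph has (1/10) * product of the nonzero eigenvalues = 2000 spanning trees.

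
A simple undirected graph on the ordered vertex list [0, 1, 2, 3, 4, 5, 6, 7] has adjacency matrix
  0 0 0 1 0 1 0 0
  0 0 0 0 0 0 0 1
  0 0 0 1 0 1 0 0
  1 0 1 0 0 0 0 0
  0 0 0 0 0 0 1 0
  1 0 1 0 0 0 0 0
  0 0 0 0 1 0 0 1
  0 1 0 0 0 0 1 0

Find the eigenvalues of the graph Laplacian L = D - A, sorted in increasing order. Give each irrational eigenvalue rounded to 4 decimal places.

[0, 0, 0.5858, 2, 2, 2, 3.4142, 4]

With the vertex order [0, 1, 2, 3, 4, 5, 6, 7], the degrees are [2, 1, 2, 2, 1, 2, 2, 2], giving D = diag(2, 1, 2, 2, 1, 2, 2, 2) and L = D - A. Diagonalising L (or applying a numerical eigensolver to the 8x8 matrix) gives the spectrum above. The 2 zero eigenvalues correspond to the 2 connected components. The largest eigenvalue, 4, is at most the vertex count 8.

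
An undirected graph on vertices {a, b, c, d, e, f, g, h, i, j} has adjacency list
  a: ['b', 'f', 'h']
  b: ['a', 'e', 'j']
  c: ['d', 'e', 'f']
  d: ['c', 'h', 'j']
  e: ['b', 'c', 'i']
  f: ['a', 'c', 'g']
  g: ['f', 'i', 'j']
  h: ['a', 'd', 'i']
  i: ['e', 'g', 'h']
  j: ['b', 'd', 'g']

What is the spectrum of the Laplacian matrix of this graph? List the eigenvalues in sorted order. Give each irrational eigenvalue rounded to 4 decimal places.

[0, 2, 2, 2, 2, 2, 5, 5, 5, 5]

With the vertex order [a, b, c, d, e, f, g, h, i, j], the degrees are [3, 3, 3, 3, 3, 3, 3, 3, 3, 3], giving D = diag(3, 3, 3, 3, 3, 3, 3, 3, 3, 3) and L = D - A. The multiplicity of 0 as a Laplacian eigenvalue equals the number of connected components. The single zero eigenvalue shows the graph is connected. The eigenvalues sum to 30, which equals trace(L) = 2|E|.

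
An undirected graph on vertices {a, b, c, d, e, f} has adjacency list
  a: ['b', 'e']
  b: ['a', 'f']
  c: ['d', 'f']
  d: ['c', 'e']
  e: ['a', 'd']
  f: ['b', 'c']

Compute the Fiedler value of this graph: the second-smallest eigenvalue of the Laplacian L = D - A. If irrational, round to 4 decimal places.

Each diagonal entry of L is the vertex degree and each off-diagonal entry is -1 where an edge is present, 0 otherwise; in the order [a, b, c, d, e, f] the diagonal is [2, 2, 2, 2, 2, 2]. Computing the eigenvalues of L and sorting gives [0, 1, 1, 3, 3, 4]. The Fiedler value lambda_2 = 1 is strictly positive, so the graph is connected. There is one zero in the spectrum, matching the 1 component. By the matrix-tree theorem the graph has (1/6) * product of the nonzero eigenvalues = 6 spanning trees.

1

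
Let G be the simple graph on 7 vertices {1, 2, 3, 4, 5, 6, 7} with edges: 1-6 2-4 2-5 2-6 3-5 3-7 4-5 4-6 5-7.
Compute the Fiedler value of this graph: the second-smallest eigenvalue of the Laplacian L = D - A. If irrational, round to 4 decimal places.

0.5140

Each diagonal entry of L is the vertex degree and each off-diagonal entry is -1 where an edge is present, 0 otherwise; in the order [1, 2, 3, 4, 5, 6, 7] the diagonal is [1, 3, 2, 3, 4, 3, 2]. Computing the eigenvalues of L and sorting gives [0, 0.5140, 1.3364, 3, 3.8360, 4, 5.3136]. The Fiedler value lambda_2 = 0.5140 is strictly positive, so the graph is connected. There is one zero in the spectrum, matching the 1 component. The largest eigenvalue, 5.3136, is at most the vertex count 7.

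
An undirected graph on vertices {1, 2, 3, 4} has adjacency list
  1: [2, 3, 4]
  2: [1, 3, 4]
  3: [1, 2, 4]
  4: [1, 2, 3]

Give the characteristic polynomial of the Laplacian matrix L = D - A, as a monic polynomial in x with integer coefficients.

x^4 - 12x^3 + 48x^2 - 64x

Reading degrees in the order [1, 2, 3, 4] gives [3, 3, 3, 3]; set D = diag(3, 3, 3, 3) and form L = D - A. The eigenvalues of L are [0, 4, 4, 4]; the characteristic polynomial is the product of (x - lambda_i), which multiplies out to x^4 - 12x^3 + 48x^2 - 64x. Since p(0) = det(-L) = 0, x divides p(x). The largest eigenvalue, 4, is at most the vertex count 4.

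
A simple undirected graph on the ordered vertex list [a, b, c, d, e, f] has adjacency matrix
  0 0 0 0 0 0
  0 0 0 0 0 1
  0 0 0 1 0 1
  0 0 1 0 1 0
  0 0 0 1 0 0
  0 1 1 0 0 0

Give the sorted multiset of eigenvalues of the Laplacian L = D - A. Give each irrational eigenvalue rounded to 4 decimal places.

[0, 0, 0.3820, 1.3820, 2.6180, 3.6180]

With the vertex order [a, b, c, d, e, f], the degrees are [0, 1, 2, 2, 1, 2], giving D = diag(0, 1, 2, 2, 1, 2) and L = D - A. L is symmetric positive semidefinite, so every eigenvalue is real and nonnegative. The 2 zero eigenvalues correspond to the 2 connected components. The largest eigenvalue, 3.6180, is at most the vertex count 6.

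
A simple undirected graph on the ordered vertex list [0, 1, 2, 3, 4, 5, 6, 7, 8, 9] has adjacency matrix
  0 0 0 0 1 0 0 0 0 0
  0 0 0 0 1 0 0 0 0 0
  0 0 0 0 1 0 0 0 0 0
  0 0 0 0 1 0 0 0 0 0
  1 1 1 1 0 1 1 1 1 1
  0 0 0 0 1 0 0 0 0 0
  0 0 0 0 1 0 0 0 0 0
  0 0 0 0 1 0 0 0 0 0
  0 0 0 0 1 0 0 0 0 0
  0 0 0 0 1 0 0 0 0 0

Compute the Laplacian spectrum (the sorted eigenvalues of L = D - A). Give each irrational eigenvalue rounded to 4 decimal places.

With the vertex order [0, 1, 2, 3, 4, 5, 6, 7, 8, 9], the degrees are [1, 1, 1, 1, 9, 1, 1, 1, 1, 1], giving D = diag(1, 1, 1, 1, 9, 1, 1, 1, 1, 1) and L = D - A. Since every row of L sums to 0, the all-ones vector is in the kernel and 0 is an eigenvalue. The single zero eigenvalue shows the graph is connected. The eigenvalues sum to 18, which equals trace(L) = 2|E|.

[0, 1, 1, 1, 1, 1, 1, 1, 1, 10]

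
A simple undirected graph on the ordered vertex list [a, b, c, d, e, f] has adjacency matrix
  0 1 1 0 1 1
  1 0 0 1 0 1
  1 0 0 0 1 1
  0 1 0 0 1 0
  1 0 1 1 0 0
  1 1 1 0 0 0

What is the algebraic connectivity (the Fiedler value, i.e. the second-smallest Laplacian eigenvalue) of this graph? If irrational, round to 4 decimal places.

Each diagonal entry of L is the vertex degree and each off-diagonal entry is -1 where an edge is present, 0 otherwise; in the order [a, b, c, d, e, f] the diagonal is [4, 3, 3, 2, 3, 3]. The sorted Laplacian eigenvalues are [0, 1.6972, 2.3820, 4, 4.6180, 5.3028]; the algebraic connectivity is the second entry, 1.6972. There is one zero in the spectrum, matching the 1 component. The eigenvalues sum to 18, which equals trace(L) = 2|E|.

1.6972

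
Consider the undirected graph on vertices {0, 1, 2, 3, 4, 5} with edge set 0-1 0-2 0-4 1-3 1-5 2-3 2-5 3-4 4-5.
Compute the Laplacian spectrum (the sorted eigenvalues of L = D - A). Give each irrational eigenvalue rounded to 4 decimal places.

[0, 3, 3, 3, 3, 6]

With the vertex order [0, 1, 2, 3, 4, 5], the degrees are [3, 3, 3, 3, 3, 3], giving D = diag(3, 3, 3, 3, 3, 3) and L = D - A. Diagonalising L (or applying a numerical eigensolver to the 6x6 matrix) gives the spectrum above. The single zero eigenvalue shows the graph is connected.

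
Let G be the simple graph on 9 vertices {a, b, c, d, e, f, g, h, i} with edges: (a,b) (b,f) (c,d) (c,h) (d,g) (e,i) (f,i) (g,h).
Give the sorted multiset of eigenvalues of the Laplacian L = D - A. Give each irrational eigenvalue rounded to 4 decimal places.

[0, 0, 0.3820, 1.3820, 2, 2, 2.6180, 3.6180, 4]

Reading degrees in the order [a, b, c, d, e, f, g, h, i] gives [1, 2, 2, 2, 1, 2, 2, 2, 2]; set D = diag(1, 2, 2, 2, 1, 2, 2, 2, 2) and form L = D - A. Since every row of L sums to 0, the all-ones vector is in the kernel and 0 is an eigenvalue. The 2 zero eigenvalues correspond to the 2 connected components.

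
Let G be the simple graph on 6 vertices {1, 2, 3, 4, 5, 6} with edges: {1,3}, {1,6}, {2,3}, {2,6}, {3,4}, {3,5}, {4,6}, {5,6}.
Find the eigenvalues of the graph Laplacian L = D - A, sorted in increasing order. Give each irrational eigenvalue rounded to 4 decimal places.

With the vertex order [1, 2, 3, 4, 5, 6], the degrees are [2, 2, 4, 2, 2, 4], giving D = diag(2, 2, 4, 2, 2, 4) and L = D - A. L is symmetric positive semidefinite, so every eigenvalue is real and nonnegative. The single zero eigenvalue shows the graph is connected. By the matrix-tree theorem the graph has (1/6) * product of the nonzero eigenvalues = 32 spanning trees.

[0, 2, 2, 2, 4, 6]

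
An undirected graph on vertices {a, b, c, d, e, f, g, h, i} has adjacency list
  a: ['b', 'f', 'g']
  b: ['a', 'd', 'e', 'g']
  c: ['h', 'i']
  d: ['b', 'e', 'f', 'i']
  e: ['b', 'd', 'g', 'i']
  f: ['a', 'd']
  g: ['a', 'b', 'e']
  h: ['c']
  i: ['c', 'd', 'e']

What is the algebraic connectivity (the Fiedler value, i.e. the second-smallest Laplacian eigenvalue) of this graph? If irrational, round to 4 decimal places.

With the vertex order [a, b, c, d, e, f, g, h, i], the degrees are [3, 4, 2, 4, 4, 2, 3, 1, 3], giving D = diag(3, 4, 2, 4, 4, 2, 3, 1, 3) and L = D - A. The sorted Laplacian eigenvalues are [0, 0.3408, 1.6266, 1.8876, 2.7410, 4.0822, 4.2225, 5.3606, 5.7386]; the algebraic connectivity is the second entry, 0.3408.

0.3408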